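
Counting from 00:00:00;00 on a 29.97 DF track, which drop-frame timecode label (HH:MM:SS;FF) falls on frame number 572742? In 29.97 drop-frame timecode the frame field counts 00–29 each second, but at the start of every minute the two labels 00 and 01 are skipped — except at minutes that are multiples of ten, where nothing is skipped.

05:18:30;16

Ten DF minutes hold 17982 frames, so frame 572742 lies in block 31 (frames 557442–575423) with 15300 frames into that block.
The block's first minute is 1800 frames and the rest 1798 each; 15300 frames reaches minute 8, so 31 × 18 + 8 × 2 = 574 labels have been skipped so far.
Adding those back, label number 572742 + 574 = 573316 at 30 labels/s is 19110 s + 16 f = 5 h 18 min 30 s frame 16, i.e. 05:18:30;16.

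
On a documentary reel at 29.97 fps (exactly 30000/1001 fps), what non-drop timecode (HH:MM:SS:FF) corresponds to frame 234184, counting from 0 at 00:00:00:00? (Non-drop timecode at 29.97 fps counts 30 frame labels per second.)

02:10:06:04

234184 ÷ 30 = 7806 full seconds, remainder 4 frames.
7806 s = 2 h 10 min 6 s.
Timecode: 02:10:06:04.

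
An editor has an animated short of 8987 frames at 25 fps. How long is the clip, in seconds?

359.48 seconds

Running time = 8987 / (25) = 359.48 s.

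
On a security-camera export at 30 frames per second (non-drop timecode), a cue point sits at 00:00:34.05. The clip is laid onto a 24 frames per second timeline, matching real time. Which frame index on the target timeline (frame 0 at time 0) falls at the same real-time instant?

frame 820

Source frame index: (0×3600 + 0×60 + 34) × 30 + 5 = 1025.
Real time: 1025 / (30) = 205/6 s.
Target frame: (205/6) × (24) = 820.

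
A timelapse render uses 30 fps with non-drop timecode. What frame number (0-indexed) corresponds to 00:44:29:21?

Total seconds to the label: (0 × 3600 + 44 × 60 + 29) = 2669.
Frame index = 2669 × 30 + 21 = 80091.

80091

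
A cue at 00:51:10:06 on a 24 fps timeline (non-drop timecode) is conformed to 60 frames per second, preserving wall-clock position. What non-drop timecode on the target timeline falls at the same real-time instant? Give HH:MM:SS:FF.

Source frame index: (0×3600 + 51×60 + 10) × 24 + 6 = 73686.
Real time: 73686 / (24) = 12281/4 s.
Target frame: (12281/4) × (60) = 184215.
At 60 labels/s: frame 184215 → 00:51:10:15.

00:51:10:15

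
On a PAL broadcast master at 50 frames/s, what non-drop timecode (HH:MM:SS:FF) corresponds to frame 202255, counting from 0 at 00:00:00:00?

202255 ÷ 50 = 4045 full seconds, remainder 5 frames.
4045 s = 1 h 7 min 25 s.
Timecode: 01:07:25:05.

01:07:25:05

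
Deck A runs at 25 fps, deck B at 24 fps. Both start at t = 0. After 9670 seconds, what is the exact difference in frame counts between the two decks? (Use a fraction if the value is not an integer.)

9670 frames

A emits 25 × 9670 = 241750 frames; B emits 24 × 9670 = 232080.
Difference = 9670 frames; B is behind A.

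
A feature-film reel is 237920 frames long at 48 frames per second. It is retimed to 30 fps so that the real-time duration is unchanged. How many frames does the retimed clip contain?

Target frames = source frames × (target rate / source rate) = 237920 × (30)/(48) = 237920 × 5/8 = 148700.

148700 frames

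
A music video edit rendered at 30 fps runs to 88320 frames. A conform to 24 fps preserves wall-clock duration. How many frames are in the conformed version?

70656 frames

Target frames = source frames × (target rate / source rate) = 88320 × (24)/(30) = 88320 × 4/5 = 70656.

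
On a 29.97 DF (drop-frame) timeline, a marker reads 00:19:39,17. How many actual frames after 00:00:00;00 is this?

Complete 10-minute blocks: 1, each 17982 frames → 17982.
Remaining 9 whole minutes in the current block: 1800 + 8 × 1798 = 16184 frames.
Within the current minute: 39 × 30 + 17 − 2 = 1185 (labels ;00/;01 skipped at this minute). Total = 17982 + 16184 + 1185 = 35351.

35351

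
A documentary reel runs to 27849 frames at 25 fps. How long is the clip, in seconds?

Running time = 27849 / (25) = 1113.96 s.

1113.96 seconds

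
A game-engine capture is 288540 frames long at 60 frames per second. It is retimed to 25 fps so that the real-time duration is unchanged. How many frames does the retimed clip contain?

120225 frames

Target frames = source frames × (target rate / source rate) = 288540 × (25)/(60) = 288540 × 5/12 = 120225.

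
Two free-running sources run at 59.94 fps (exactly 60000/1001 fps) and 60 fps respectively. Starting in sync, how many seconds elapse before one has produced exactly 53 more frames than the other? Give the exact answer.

The gap grows by |60 − 60000/1001| = 60/1001 frames per second.
Time for a 53-frame gap: 53 ÷ (60/1001) = 53053/60 s.

53053/60 seconds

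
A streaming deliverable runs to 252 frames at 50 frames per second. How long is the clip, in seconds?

5.04 seconds

Running time = 252 / (50) = 5.04 s.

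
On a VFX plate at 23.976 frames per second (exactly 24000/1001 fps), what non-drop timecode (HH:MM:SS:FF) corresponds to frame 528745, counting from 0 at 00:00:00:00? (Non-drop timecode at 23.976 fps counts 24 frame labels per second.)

528745 ÷ 24 = 22031 full seconds, remainder 1 frame.
22031 s = 6 h 7 min 11 s.
Timecode: 06:07:11:01.

06:07:11:01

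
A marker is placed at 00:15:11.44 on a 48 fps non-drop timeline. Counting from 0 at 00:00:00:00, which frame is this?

Total seconds to the label: (0 × 3600 + 15 × 60 + 11) = 911.
Frame index = 911 × 48 + 44 = 43772.

frame 43772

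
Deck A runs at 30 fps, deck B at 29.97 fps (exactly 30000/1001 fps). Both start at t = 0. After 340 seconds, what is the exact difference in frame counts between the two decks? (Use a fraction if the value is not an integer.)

A emits 30 × 340 = 10200 frames; B emits 30000/1001 × 340 = 10200000/1001.
Difference = 10200/1001 frames (≈ 10.1898); B is behind A.

10200/1001 frames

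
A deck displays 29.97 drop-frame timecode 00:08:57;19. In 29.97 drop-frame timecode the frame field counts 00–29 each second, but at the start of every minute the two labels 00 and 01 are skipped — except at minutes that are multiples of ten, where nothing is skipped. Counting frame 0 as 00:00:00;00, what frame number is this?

16113

As if non-drop at 30 labels/s: (0 × 3600 + 8 × 60 + 57) × 30 + 19 = 16129.
Minute boundaries passed: 8; those not divisible by 10: 8 − 0 = 8; dropped labels = 2 × 8 = 16.
Actual frame index = 16129 − 16 = 16113.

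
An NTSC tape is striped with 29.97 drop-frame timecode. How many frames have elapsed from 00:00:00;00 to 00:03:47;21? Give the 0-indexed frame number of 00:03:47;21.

6825

As if non-drop at 30 labels/s: (0 × 3600 + 3 × 60 + 47) × 30 + 21 = 6831.
Minute boundaries passed: 3; those not divisible by 10: 3 − 0 = 3; dropped labels = 2 × 3 = 6.
Actual frame index = 6831 − 6 = 6825.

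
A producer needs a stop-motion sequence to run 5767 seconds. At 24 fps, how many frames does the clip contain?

138408 frames

Frames = 5767 × 24 = 138408.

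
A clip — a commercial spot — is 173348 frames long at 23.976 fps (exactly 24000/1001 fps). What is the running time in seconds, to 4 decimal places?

Running time = 173348 × 1001/24000 = 43380337/6000 s ≈ 7230.0562 s.

7230.0562 seconds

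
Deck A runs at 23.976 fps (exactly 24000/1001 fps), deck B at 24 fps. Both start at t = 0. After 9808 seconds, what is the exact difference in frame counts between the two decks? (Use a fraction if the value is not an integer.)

A emits 24000/1001 × 9808 = 235392000/1001 frames; B emits 24 × 9808 = 235392.
Difference = 235392/1001 frames (≈ 235.1568); B is ahead of A.

235392/1001 frames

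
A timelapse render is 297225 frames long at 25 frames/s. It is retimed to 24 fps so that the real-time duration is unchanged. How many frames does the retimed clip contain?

Target frames = source frames × (target rate / source rate) = 297225 × (24)/(25) = 297225 × 24/25 = 285336.

285336 frames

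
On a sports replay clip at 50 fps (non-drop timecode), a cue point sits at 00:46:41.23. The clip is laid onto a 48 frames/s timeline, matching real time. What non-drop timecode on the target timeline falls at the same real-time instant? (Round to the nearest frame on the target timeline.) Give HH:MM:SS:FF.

00:46:41:22

Source frame index: (0×3600 + 46×60 + 41) × 50 + 23 = 140073.
Real time: 140073 / (50) = 140073/50 s.
Target frame: (140073/50) × (48) = 3361752/25 ≈ 134470.080 → 134470.
At 48 labels/s: frame 134470 → 00:46:41:22.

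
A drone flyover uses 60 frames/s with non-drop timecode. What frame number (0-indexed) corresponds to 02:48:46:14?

Total seconds to the label: (2 × 3600 + 48 × 60 + 46) = 10126.
Frame index = 10126 × 60 + 14 = 607574.

607574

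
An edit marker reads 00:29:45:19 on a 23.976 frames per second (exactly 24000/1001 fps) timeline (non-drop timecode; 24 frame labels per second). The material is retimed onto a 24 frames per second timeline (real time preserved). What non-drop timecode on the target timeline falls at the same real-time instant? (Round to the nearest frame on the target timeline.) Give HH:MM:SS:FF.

Source frame index: (0×3600 + 29×60 + 45) × 24 + 19 = 42859.
Real time: 42859 / (24000/1001) = 42901859/24000 s.
Target frame: (42901859/24000) × (24) = 42901859/1000 ≈ 42901.859 → 42902.
At 24 labels/s: frame 42902 → 00:29:47:14.

00:29:47:14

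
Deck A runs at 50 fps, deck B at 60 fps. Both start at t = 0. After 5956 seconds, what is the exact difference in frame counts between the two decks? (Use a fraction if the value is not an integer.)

59560 frames

A emits 50 × 5956 = 297800 frames; B emits 60 × 5956 = 357360.
Difference = 59560 frames; B is ahead of A.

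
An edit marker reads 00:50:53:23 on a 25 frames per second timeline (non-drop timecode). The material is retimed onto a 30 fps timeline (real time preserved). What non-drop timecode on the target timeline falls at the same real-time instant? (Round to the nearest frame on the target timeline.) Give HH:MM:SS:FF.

Source frame index: (0×3600 + 50×60 + 53) × 25 + 23 = 76348.
Real time: 76348 / (25) = 76348/25 s.
Target frame: (76348/25) × (30) = 458088/5 ≈ 91617.600 → 91618.
At 30 labels/s: frame 91618 → 00:50:53:28.

00:50:53:28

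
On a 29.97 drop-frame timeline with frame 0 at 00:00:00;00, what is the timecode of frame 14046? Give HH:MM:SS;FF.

00:07:48;20

Each 10-minute DF block holds 10 × 60 × 30 − 9 × 2 = 17982 frames. 14046 ÷ 17982 → 0 full blocks, remainder 14046.
Within the partial block the first minute is 1800 frames and each further minute 1798, so 7 further minute boundaries passed. Total skipped labels = 18 × 0 + 2 × 7 = 14.
Non-drop label index = 14046 + 14 = 14060; at 30 labels/s that is 00:07:48:20, i.e. DF 00:07:48;20.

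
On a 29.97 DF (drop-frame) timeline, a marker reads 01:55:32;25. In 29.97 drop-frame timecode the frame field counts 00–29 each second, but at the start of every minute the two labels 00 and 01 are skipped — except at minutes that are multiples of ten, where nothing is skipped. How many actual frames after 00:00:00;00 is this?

207777

As if non-drop at 30 labels/s: (1 × 3600 + 55 × 60 + 32) × 30 + 25 = 207985.
Minute boundaries passed: 115; those not divisible by 10: 115 − 11 = 104; dropped labels = 2 × 104 = 208.
Actual frame index = 207985 − 208 = 207777.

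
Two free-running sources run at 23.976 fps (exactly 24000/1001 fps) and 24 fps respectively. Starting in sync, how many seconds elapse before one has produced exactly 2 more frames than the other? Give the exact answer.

The gap grows by |24 − 24000/1001| = 24/1001 frames per second.
Time for a 2-frame gap: 2 ÷ (24/1001) = 1001/12 s.

1001/12 seconds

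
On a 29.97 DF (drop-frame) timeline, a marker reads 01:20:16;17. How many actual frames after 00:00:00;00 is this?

As if non-drop at 30 labels/s: (1 × 3600 + 20 × 60 + 16) × 30 + 17 = 144497.
Minute boundaries passed: 80; those not divisible by 10: 80 − 8 = 72; dropped labels = 2 × 72 = 144.
Actual frame index = 144497 − 144 = 144353.

144353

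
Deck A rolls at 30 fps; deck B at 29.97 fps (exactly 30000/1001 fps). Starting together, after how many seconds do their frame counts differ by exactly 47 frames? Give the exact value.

The gap grows by |30000/1001 − 30| = 30/1001 frames per second.
Time for a 47-frame gap: 47 ÷ (30/1001) = 47047/30 s.

47047/30 seconds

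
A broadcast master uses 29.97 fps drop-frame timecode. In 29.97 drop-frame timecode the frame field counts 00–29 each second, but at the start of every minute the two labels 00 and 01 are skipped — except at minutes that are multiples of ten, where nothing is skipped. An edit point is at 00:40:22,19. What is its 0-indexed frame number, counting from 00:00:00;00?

72607

As if non-drop at 30 labels/s: (0 × 3600 + 40 × 60 + 22) × 30 + 19 = 72679.
Minute boundaries passed: 40; those not divisible by 10: 40 − 4 = 36; dropped labels = 2 × 36 = 72.
Actual frame index = 72679 − 72 = 72607.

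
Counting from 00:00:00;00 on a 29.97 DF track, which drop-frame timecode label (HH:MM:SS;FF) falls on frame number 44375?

Each 10-minute DF block holds 10 × 60 × 30 − 9 × 2 = 17982 frames. 44375 ÷ 17982 → 2 full blocks, remainder 8411.
Within the partial block the first minute is 1800 frames and each further minute 1798, so 4 further minute boundaries passed. Total skipped labels = 18 × 2 + 2 × 4 = 44.
Non-drop label index = 44375 + 44 = 44419; at 30 labels/s that is 00:24:40:19, i.e. DF 00:24:40;19.

00:24:40;19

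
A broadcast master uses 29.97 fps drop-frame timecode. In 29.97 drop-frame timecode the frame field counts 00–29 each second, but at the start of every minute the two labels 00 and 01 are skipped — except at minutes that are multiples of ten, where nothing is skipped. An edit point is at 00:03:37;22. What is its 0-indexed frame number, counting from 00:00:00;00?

6526

Complete 10-minute blocks: 0, each 17982 frames → 0.
Remaining 3 whole minutes in the current block: 1800 + 2 × 1798 = 5396 frames.
Within the current minute: 37 × 30 + 22 − 2 = 1130 (labels ;00/;01 skipped at this minute). Total = 0 + 5396 + 1130 = 6526.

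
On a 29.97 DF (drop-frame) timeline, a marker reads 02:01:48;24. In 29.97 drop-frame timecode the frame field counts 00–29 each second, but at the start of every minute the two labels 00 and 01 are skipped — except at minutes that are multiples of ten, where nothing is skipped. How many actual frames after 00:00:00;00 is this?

As if non-drop at 30 labels/s: (2 × 3600 + 1 × 60 + 48) × 30 + 24 = 219264.
Minute boundaries passed: 121; those not divisible by 10: 121 − 12 = 109; dropped labels = 2 × 109 = 218.
Actual frame index = 219264 − 218 = 219046.

219046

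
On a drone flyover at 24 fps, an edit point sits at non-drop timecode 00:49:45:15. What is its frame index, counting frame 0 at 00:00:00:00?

frame 71655

Total seconds to the label: (0 × 3600 + 49 × 60 + 45) = 2985.
Frame index = 2985 × 24 + 15 = 71655.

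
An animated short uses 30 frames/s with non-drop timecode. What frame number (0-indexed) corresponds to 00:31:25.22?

Total seconds to the label: (0 × 3600 + 31 × 60 + 25) = 1885.
Frame index = 1885 × 30 + 22 = 56572.

56572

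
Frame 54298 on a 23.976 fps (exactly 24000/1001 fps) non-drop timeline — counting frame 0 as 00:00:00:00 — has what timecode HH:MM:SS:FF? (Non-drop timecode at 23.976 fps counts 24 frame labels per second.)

00:37:42:10

54298 ÷ 24 = 2262 full seconds, remainder 10 frames.
2262 s = 0 h 37 min 42 s.
Timecode: 00:37:42:10.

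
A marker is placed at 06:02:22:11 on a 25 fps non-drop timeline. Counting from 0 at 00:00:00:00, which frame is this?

Total seconds to the label: (6 × 3600 + 2 × 60 + 22) = 21742.
Frame index = 21742 × 25 + 11 = 543561.

frame 543561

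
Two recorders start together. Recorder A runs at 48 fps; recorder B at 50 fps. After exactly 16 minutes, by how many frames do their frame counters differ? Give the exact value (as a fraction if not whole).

16 min = 960 s.
A emits 48 × 960 = 46080 frames; B emits 50 × 960 = 48000.
Difference = 1920 frames; B is ahead of A.

1920 frames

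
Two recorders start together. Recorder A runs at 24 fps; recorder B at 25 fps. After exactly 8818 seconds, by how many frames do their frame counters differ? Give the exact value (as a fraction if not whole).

8818 frames

A emits 24 × 8818 = 211632 frames; B emits 25 × 8818 = 220450.
Difference = 8818 frames; B is ahead of A.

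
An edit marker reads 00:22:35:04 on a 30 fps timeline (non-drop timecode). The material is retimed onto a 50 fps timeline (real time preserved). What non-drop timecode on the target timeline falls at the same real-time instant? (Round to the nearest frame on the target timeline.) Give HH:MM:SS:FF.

Source frame index: (0×3600 + 22×60 + 35) × 30 + 4 = 40654.
Real time: 40654 / (30) = 20327/15 s.
Target frame: (20327/15) × (50) = 203270/3 ≈ 67756.667 → 67757.
At 50 labels/s: frame 67757 → 00:22:35:07.

00:22:35:07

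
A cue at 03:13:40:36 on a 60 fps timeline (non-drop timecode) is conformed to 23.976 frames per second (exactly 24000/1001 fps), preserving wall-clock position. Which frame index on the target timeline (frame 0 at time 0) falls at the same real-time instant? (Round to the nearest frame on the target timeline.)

frame 278616

Source frame index: (3×3600 + 13×60 + 40) × 60 + 36 = 697236.
Real time: 697236 / (60) = 58103/5 s.
Target frame: (58103/5) × (24000/1001) = 278894400/1001 ≈ 278615.784 → 278616.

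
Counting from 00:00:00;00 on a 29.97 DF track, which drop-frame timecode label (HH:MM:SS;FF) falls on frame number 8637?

Each 10-minute DF block holds 10 × 60 × 30 − 9 × 2 = 17982 frames. 8637 ÷ 17982 → 0 full blocks, remainder 8637.
Within the partial block the first minute is 1800 frames and each further minute 1798, so 4 further minute boundaries passed. Total skipped labels = 18 × 0 + 2 × 4 = 8.
Non-drop label index = 8637 + 8 = 8645; at 30 labels/s that is 00:04:48:05, i.e. DF 00:04:48;05.

00:04:48;05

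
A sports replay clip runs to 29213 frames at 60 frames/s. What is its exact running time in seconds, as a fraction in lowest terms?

Running time = 29213 ÷ (60) = 29213 × 1/60 = 29213/60 s.

29213/60 seconds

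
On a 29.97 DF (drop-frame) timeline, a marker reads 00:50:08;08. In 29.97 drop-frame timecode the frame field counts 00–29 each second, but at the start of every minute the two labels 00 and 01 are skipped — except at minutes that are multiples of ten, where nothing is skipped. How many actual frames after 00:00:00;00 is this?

As if non-drop at 30 labels/s: (0 × 3600 + 50 × 60 + 8) × 30 + 8 = 90248.
Minute boundaries passed: 50; those not divisible by 10: 50 − 5 = 45; dropped labels = 2 × 45 = 90.
Actual frame index = 90248 − 90 = 90158.

90158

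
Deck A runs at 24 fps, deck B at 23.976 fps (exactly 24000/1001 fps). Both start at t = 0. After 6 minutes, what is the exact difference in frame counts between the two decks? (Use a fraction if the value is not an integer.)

6 min = 360 s.
A emits 24 × 360 = 8640 frames; B emits 24000/1001 × 360 = 8640000/1001.
Difference = 8640/1001 frames (≈ 8.6314); B is behind A.

8640/1001 frames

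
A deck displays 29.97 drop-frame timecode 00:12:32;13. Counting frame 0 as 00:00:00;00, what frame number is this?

Complete 10-minute blocks: 1, each 17982 frames → 17982.
Remaining 2 whole minutes in the current block: 1800 + 1 × 1798 = 3598 frames.
Within the current minute: 32 × 30 + 13 − 2 = 971 (labels ;00/;01 skipped at this minute). Total = 17982 + 3598 + 971 = 22551.

22551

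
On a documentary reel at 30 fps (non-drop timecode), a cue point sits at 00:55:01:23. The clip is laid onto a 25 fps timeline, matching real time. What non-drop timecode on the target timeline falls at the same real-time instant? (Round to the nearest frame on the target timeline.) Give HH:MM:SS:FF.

00:55:01:19

Source frame index: (0×3600 + 55×60 + 1) × 30 + 23 = 99053.
Real time: 99053 / (30) = 99053/30 s.
Target frame: (99053/30) × (25) = 495265/6 ≈ 82544.167 → 82544.
At 25 labels/s: frame 82544 → 00:55:01:19.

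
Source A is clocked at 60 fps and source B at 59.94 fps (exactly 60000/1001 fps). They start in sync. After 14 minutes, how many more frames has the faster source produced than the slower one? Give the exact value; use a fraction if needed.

7200/143 frames

14 min = 840 s.
A emits 60 × 840 = 50400 frames; B emits 60000/1001 × 840 = 7200000/143.
Difference = 7200/143 frames (≈ 50.3497); B is behind A.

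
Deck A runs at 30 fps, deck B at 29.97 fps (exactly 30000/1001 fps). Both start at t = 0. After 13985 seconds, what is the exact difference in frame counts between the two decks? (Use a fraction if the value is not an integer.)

A emits 30 × 13985 = 419550 frames; B emits 30000/1001 × 13985 = 419550000/1001.
Difference = 419550/1001 frames (≈ 419.1309); B is behind A.

419550/1001 frames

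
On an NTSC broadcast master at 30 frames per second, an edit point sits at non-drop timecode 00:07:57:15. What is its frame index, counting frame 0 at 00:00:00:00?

frame 14325

Total seconds to the label: (0 × 3600 + 7 × 60 + 57) = 477.
Frame index = 477 × 30 + 15 = 14325.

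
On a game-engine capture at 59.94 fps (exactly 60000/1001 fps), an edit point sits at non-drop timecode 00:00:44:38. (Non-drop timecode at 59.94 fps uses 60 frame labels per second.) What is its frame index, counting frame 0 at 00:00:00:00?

frame 2678

Total seconds to the label: (0 × 3600 + 0 × 60 + 44) = 44.
Frame index = 44 × 60 + 38 = 2678.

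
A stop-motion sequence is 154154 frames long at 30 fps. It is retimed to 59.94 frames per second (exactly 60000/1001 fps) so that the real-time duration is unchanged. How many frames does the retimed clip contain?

Target frames = source frames × (target rate / source rate) = 154154 × (60000/1001)/(30) = 154154 × 2000/1001 = 308000.

308000 frames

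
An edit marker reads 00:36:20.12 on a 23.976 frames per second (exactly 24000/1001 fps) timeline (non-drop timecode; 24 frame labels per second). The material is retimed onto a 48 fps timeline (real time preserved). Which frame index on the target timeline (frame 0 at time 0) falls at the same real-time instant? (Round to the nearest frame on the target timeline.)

frame 104769

Source frame index: (0×3600 + 36×60 + 20) × 24 + 12 = 52332.
Real time: 52332 / (24000/1001) = 4365361/2000 s.
Target frame: (4365361/2000) × (48) = 13096083/125 ≈ 104768.664 → 104769.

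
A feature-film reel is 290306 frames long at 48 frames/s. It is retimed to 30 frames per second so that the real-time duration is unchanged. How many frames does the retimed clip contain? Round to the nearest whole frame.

Frames at target rate = 290306 × (30) / (48) = 725765/4 ≈ 181441.250.
Nearest whole frame: 181441.

181441 frames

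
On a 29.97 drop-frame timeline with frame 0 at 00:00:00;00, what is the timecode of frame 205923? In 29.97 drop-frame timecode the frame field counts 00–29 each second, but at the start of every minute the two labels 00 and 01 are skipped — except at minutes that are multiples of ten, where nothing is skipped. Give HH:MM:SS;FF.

Ten DF minutes hold 17982 frames, so frame 205923 lies in block 11 (frames 197802–215783) with 8121 frames into that block.
The block's first minute is 1800 frames and the rest 1798 each; 8121 frames reaches minute 4, so 11 × 18 + 4 × 2 = 206 labels have been skipped so far.
Adding those back, label number 205923 + 206 = 206129 at 30 labels/s is 6870 s + 29 f = 1 h 54 min 30 s frame 29, i.e. 01:54:30;29.

01:54:30;29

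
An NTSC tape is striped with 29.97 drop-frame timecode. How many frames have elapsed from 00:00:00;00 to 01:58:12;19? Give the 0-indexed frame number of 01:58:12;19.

Complete 10-minute blocks: 11, each 17982 frames → 197802.
Remaining 8 whole minutes in the current block: 1800 + 7 × 1798 = 14386 frames.
Within the current minute: 12 × 30 + 19 − 2 = 377 (labels ;00/;01 skipped at this minute). Total = 197802 + 14386 + 377 = 212565.

212565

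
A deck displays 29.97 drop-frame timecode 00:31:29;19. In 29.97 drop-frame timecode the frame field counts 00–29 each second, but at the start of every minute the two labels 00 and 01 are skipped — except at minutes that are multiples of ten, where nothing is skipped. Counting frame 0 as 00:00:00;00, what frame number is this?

56633

As if non-drop at 30 labels/s: (0 × 3600 + 31 × 60 + 29) × 30 + 19 = 56689.
Minute boundaries passed: 31; those not divisible by 10: 31 − 3 = 28; dropped labels = 2 × 28 = 56.
Actual frame index = 56689 − 56 = 56633.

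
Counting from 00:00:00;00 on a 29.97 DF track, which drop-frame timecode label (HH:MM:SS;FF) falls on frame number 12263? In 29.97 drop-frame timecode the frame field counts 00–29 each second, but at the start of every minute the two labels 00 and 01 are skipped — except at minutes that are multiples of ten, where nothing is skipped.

00:06:49;05

Each 10-minute DF block holds 10 × 60 × 30 − 9 × 2 = 17982 frames. 12263 ÷ 17982 → 0 full blocks, remainder 12263.
Within the partial block the first minute is 1800 frames and each further minute 1798, so 6 further minute boundaries passed. Total skipped labels = 18 × 0 + 2 × 6 = 12.
Non-drop label index = 12263 + 12 = 12275; at 30 labels/s that is 00:06:49:05, i.e. DF 00:06:49;05.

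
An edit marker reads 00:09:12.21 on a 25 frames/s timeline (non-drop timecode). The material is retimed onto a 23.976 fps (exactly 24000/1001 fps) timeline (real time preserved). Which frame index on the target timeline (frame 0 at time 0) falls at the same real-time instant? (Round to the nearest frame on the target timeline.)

frame 13255

Source frame index: (0×3600 + 9×60 + 12) × 25 + 21 = 13821.
Real time: 13821 / (25) = 13821/25 s.
Target frame: (13821/25) × (24000/1001) = 13268160/1001 ≈ 13254.905 → 13255.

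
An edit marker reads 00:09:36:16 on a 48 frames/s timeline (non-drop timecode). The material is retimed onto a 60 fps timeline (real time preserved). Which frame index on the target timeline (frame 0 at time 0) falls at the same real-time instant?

frame 34580

Source frame index: (0×3600 + 9×60 + 36) × 48 + 16 = 27664.
Real time: 27664 / (48) = 1729/3 s.
Target frame: (1729/3) × (60) = 34580.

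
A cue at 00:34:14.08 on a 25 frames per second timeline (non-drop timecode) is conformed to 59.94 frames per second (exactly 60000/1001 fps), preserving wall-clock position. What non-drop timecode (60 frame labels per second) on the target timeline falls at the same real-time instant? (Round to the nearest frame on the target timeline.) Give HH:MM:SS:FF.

Source frame index: (0×3600 + 34×60 + 14) × 25 + 8 = 51358.
Real time: 51358 / (25) = 51358/25 s.
Target frame: (51358/25) × (60000/1001) = 123259200/1001 ≈ 123136.064 → 123136.
At 60 labels/s: frame 123136 → 00:34:12:16.

00:34:12:16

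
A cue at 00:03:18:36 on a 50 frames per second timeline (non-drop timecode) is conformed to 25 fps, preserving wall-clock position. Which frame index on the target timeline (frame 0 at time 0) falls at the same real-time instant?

Source frame index: (0×3600 + 3×60 + 18) × 50 + 36 = 9936.
Real time: 9936 / (50) = 4968/25 s.
Target frame: (4968/25) × (25) = 4968.

frame 4968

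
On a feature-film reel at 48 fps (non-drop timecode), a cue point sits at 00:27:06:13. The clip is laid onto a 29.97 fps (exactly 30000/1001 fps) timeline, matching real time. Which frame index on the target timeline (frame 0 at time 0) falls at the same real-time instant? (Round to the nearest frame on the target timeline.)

Source frame index: (0×3600 + 27×60 + 6) × 48 + 13 = 78061.
Real time: 78061 / (48) = 78061/48 s.
Target frame: (78061/48) × (30000/1001) = 48788125/1001 ≈ 48739.386 → 48739.

frame 48739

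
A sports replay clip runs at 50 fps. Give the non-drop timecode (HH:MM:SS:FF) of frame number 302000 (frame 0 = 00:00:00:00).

01:40:40:00

302000 ÷ 50 = 6040 full seconds, remainder 0 frames.
6040 s = 1 h 40 min 40 s.
Timecode: 01:40:40:00.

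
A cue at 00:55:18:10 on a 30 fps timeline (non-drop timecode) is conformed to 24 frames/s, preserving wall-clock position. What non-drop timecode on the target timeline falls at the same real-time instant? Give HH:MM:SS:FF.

Source frame index: (0×3600 + 55×60 + 18) × 30 + 10 = 99550.
Real time: 99550 / (30) = 9955/3 s.
Target frame: (9955/3) × (24) = 79640.
At 24 labels/s: frame 79640 → 00:55:18:08.

00:55:18:08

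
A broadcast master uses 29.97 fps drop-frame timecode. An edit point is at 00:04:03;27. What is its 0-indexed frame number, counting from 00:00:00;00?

Complete 10-minute blocks: 0, each 17982 frames → 0.
Remaining 4 whole minutes in the current block: 1800 + 3 × 1798 = 7194 frames.
Within the current minute: 3 × 30 + 27 − 2 = 115 (labels ;00/;01 skipped at this minute). Total = 0 + 7194 + 115 = 7309.

7309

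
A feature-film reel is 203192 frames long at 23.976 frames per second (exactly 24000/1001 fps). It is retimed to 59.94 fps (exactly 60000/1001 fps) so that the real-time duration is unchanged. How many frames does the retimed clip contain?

Frames at target rate = 203192 × (60000/1001) / (24000/1001) = 507980.

507980 frames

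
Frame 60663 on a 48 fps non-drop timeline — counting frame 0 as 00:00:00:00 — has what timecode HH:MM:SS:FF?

00:21:03:39

60663 ÷ 48 = 1263 full seconds, remainder 39 frames.
1263 s = 0 h 21 min 3 s.
Timecode: 00:21:03:39.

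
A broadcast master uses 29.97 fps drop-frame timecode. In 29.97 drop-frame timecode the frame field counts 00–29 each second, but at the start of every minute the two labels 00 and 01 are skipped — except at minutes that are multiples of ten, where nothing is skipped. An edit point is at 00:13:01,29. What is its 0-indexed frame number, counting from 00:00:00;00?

Complete 10-minute blocks: 1, each 17982 frames → 17982.
Remaining 3 whole minutes in the current block: 1800 + 2 × 1798 = 5396 frames.
Within the current minute: 1 × 30 + 29 − 2 = 57 (labels ;00/;01 skipped at this minute). Total = 17982 + 5396 + 57 = 23435.

23435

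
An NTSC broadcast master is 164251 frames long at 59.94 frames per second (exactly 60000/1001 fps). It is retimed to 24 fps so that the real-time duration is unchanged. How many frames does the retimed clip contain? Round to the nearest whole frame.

Frames at target rate = 164251 × (24) / (60000/1001) = 164415251/2500 ≈ 65766.100.
Nearest whole frame: 65766.

65766 frames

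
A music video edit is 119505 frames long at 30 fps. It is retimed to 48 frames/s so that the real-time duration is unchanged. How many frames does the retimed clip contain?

Target frames = source frames × (target rate / source rate) = 119505 × (48)/(30) = 119505 × 8/5 = 191208.

191208 frames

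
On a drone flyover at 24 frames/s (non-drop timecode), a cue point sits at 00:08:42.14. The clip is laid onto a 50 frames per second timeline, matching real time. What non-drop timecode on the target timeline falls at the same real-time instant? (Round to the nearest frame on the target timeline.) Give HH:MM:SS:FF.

00:08:42:29

Source frame index: (0×3600 + 8×60 + 42) × 24 + 14 = 12542.
Real time: 12542 / (24) = 6271/12 s.
Target frame: (6271/12) × (50) = 156775/6 ≈ 26129.167 → 26129.
At 50 labels/s: frame 26129 → 00:08:42:29.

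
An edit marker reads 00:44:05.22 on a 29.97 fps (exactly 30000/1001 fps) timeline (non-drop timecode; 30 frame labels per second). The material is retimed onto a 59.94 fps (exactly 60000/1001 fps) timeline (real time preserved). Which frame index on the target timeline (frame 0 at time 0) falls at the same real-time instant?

Source frame index: (0×3600 + 44×60 + 5) × 30 + 22 = 79372.
Real time: 79372 / (30000/1001) = 19862843/7500 s.
Target frame: (19862843/7500) × (60000/1001) = 158744.

frame 158744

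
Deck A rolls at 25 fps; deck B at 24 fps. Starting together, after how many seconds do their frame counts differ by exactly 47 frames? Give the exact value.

47 seconds

The gap grows by |24 − 25| = 1 frame per second.
Time for a 47-frame gap: 47 ÷ (1) = 47 s.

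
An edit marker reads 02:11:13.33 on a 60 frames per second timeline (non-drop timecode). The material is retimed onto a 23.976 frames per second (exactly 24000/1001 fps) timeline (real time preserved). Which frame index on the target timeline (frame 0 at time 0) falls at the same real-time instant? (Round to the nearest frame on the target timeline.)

frame 188776

Source frame index: (2×3600 + 11×60 + 13) × 60 + 33 = 472413.
Real time: 472413 / (60) = 157471/20 s.
Target frame: (157471/20) × (24000/1001) = 188965200/1001 ≈ 188776.424 → 188776.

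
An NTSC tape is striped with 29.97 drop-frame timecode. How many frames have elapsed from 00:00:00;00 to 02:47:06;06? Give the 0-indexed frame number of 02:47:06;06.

300484

Complete 10-minute blocks: 16, each 17982 frames → 287712.
Remaining 7 whole minutes in the current block: 1800 + 6 × 1798 = 12588 frames.
Within the current minute: 6 × 30 + 6 − 2 = 184 (labels ;00/;01 skipped at this minute). Total = 287712 + 12588 + 184 = 300484.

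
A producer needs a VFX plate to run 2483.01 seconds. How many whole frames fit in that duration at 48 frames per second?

Frames = 2483.01 × 48 = 2979612/25 ≈ 119184.4800.
Complete frames: 119184.

119184 frames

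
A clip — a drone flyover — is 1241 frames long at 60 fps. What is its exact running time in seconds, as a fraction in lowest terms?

Running time = 1241 ÷ (60) = 1241 × 1/60 = 1241/60 s.

1241/60 seconds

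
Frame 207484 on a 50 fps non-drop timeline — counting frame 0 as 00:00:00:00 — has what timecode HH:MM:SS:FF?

207484 ÷ 50 = 4149 full seconds, remainder 34 frames.
4149 s = 1 h 9 min 9 s.
Timecode: 01:09:09:34.

01:09:09:34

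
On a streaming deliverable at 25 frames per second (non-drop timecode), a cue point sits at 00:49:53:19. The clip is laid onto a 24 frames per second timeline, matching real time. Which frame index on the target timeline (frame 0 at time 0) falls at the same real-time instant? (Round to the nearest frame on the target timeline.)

frame 71850

Source frame index: (0×3600 + 49×60 + 53) × 25 + 19 = 74844.
Real time: 74844 / (25) = 74844/25 s.
Target frame: (74844/25) × (24) = 1796256/25 ≈ 71850.240 → 71850.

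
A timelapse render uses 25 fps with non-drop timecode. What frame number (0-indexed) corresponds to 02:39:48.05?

Total seconds to the label: (2 × 3600 + 39 × 60 + 48) = 9588.
Frame index = 9588 × 25 + 5 = 239705.

frame 239705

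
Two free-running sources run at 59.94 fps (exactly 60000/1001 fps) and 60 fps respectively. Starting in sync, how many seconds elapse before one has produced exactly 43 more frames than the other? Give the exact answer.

43043/60 seconds

The gap grows by |60 − 60000/1001| = 60/1001 frames per second.
Time for a 43-frame gap: 43 ÷ (60/1001) = 43043/60 s.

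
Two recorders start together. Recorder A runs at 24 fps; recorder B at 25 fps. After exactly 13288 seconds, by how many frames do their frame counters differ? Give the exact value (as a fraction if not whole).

A emits 24 × 13288 = 318912 frames; B emits 25 × 13288 = 332200.
Difference = 13288 frames; B is ahead of A.

13288 frames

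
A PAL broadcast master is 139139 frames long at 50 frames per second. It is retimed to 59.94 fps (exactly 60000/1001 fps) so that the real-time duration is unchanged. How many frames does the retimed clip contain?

Target frames = source frames × (target rate / source rate) = 139139 × (60000/1001)/(50) = 139139 × 1200/1001 = 166800.

166800 frames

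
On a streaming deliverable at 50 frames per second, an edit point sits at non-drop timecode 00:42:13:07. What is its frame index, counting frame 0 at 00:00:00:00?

frame 126657

Total seconds to the label: (0 × 3600 + 42 × 60 + 13) = 2533.
Frame index = 2533 × 50 + 7 = 126657.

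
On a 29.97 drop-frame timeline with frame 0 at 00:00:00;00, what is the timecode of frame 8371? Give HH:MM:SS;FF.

00:04:39;09

Each 10-minute DF block holds 10 × 60 × 30 − 9 × 2 = 17982 frames. 8371 ÷ 17982 → 0 full blocks, remainder 8371.
Within the partial block the first minute is 1800 frames and each further minute 1798, so 4 further minute boundaries passed. Total skipped labels = 18 × 0 + 2 × 4 = 8.
Non-drop label index = 8371 + 8 = 8379; at 30 labels/s that is 00:04:39:09, i.e. DF 00:04:39;09.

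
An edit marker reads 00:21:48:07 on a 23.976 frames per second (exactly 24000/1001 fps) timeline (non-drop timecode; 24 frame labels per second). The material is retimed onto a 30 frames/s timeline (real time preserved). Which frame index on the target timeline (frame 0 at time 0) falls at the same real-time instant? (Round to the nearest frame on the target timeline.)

Source frame index: (0×3600 + 21×60 + 48) × 24 + 7 = 31399.
Real time: 31399 / (24000/1001) = 31430399/24000 s.
Target frame: (31430399/24000) × (30) = 31430399/800 ≈ 39287.999 → 39288.

frame 39288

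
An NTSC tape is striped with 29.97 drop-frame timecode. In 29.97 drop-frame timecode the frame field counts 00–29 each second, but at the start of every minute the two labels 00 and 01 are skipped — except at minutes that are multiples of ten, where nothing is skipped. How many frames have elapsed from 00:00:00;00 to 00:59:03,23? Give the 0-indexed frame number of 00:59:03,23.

As if non-drop at 30 labels/s: (0 × 3600 + 59 × 60 + 3) × 30 + 23 = 106313.
Minute boundaries passed: 59; those not divisible by 10: 59 − 5 = 54; dropped labels = 2 × 54 = 108.
Actual frame index = 106313 − 108 = 106205.

106205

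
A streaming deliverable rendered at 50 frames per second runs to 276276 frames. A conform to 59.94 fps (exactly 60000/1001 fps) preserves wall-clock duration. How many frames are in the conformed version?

Target frames = source frames × (target rate / source rate) = 276276 × (60000/1001)/(50) = 276276 × 1200/1001 = 331200.

331200 frames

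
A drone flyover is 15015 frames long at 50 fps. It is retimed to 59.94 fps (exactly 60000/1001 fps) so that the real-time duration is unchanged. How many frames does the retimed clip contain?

Target frames = source frames × (target rate / source rate) = 15015 × (60000/1001)/(50) = 15015 × 1200/1001 = 18000.

18000 frames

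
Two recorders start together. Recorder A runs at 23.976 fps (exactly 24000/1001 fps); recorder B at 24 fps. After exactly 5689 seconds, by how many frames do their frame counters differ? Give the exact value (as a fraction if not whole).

136536/1001 frames

A emits 24000/1001 × 5689 = 136536000/1001 frames; B emits 24 × 5689 = 136536.
Difference = 136536/1001 frames (≈ 136.3996); B is ahead of A.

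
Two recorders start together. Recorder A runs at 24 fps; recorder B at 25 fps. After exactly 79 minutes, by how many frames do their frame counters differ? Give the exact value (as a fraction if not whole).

79 min = 4740 s.
A emits 24 × 4740 = 113760 frames; B emits 25 × 4740 = 118500.
Difference = 4740 frames; B is ahead of A.

4740 frames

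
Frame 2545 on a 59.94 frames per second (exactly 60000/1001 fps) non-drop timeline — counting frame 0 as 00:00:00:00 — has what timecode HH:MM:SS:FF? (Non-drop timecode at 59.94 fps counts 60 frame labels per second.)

2545 ÷ 60 = 42 full seconds, remainder 25 frames.
42 s = 0 h 0 min 42 s.
Timecode: 00:00:42:25.

00:00:42:25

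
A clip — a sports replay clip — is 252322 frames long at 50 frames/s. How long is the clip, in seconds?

5046.44 seconds

Running time = 252322 / (50) = 5046.44 s.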